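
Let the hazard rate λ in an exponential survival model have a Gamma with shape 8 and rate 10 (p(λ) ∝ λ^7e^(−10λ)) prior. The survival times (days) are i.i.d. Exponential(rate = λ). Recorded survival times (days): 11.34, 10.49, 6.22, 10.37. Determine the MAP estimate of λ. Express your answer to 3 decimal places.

The Exponential(rate=λ) likelihood is ∝ λ^n e^(−λΣtᵢ). Here n = 4 and Σtᵢ = 11.34 + 10.49 + 6.22 + 10.37 = 38.42.
Posterior ∝ λ^7e^(−10λ) · λ^4e^(−38.42λ) = λ^11e^(−48.42λ), i.e. Gamma(12, 48.42).
Mode = (a−1)/b = 11/48.42 ≈ 0.227.

λ̂_MAP = 0.227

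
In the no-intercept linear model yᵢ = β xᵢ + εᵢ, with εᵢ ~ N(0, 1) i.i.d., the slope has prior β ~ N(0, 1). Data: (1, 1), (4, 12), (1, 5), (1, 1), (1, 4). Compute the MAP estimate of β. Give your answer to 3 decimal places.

log p(β | y) = −Σ(yᵢ − βxᵢ)²/(2·1) − β²/(2·1) + const.
Setting the derivative to zero: Σxᵢ(yᵢ − βxᵢ)/1 − β/1 = 0, so β = Σxᵢyᵢ / (Σxᵢ² + σ²/τ²).
Σxᵢyᵢ = 1·1 + 4·12 + 1·5 + 1·1 + 1·4 = 59; Σxᵢ² = 20; σ²/τ² = 1.
β̂_MAP = 59 / (20 + 1) = 59/21 ≈ 2.810.

β̂_MAP = 2.810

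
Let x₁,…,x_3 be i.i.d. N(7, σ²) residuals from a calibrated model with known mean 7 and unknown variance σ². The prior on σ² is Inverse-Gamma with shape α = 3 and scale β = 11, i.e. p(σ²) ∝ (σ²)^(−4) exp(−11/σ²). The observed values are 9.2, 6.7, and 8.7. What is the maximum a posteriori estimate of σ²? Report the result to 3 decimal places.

σ̂²_MAP = 2.711

Sum of squared deviations about the known mean: SS = (9.2−7)² + (6.7−7)² + (8.7−7)² = 7.82.
The Normal likelihood contributes (σ²)^(−n/2) exp(−SS/(2σ²)), so the posterior is Inverse-Gamma(α + n/2, β + SS/2) = Inverse-Gamma(4.5, 14.91).
The mode of Inverse-Gamma(a, b) is b/(a+1) = 14.91/5.5 ≈ 2.711.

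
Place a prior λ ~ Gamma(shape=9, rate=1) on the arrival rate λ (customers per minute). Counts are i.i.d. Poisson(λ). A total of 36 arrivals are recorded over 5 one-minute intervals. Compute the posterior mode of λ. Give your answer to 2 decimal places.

Σxᵢ = 36, n = 5.
Posterior ∝ λ^8e^(−1λ) · λ^36e^(−5λ) = λ^44e^(−6λ), i.e. Gamma(shape=45, rate=6).
The mode of a Gamma(a, b) with a ≥ 1 (shape–rate) is (a−1)/b = 44/6 ≈ 7.33.

λ̂_MAP = 7.33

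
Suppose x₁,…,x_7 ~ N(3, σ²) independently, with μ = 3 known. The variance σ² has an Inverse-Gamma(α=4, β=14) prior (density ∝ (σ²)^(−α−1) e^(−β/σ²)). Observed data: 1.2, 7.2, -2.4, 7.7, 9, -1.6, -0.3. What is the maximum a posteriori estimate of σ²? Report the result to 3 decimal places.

σ̂²_MAP = 9.893

Sum of squared deviations about the known mean: SS = (1.2−3)² + (7.2−3)² + (-2.4−3)² + (7.7−3)² + (9−3)² + (-1.6−3)² + (-0.3−3)² = 140.18.
The Normal likelihood contributes (σ²)^(−n/2) exp(−SS/(2σ²)), so the posterior is Inverse-Gamma(α + n/2, β + SS/2) = Inverse-Gamma(7.5, 84.09).
The mode of Inverse-Gamma(a, b) is b/(a+1) = 84.09/8.5 ≈ 9.893.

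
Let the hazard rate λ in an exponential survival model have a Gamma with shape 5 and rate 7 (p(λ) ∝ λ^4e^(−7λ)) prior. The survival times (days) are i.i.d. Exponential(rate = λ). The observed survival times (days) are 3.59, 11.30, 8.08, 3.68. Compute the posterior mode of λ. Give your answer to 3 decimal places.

λ̂_MAP = 0.238

The Exponential(rate=λ) likelihood is ∝ λ^n e^(−λΣtᵢ). Here n = 4 and Σtᵢ = 3.59 + 11.30 + 8.08 + 3.68 = 26.65.
Posterior ∝ λ^4e^(−7λ) · λ^4e^(−26.65λ) = λ^8e^(−33.65λ), i.e. Gamma(9, 33.65).
Mode = (a−1)/b = 8/33.65 ≈ 0.238.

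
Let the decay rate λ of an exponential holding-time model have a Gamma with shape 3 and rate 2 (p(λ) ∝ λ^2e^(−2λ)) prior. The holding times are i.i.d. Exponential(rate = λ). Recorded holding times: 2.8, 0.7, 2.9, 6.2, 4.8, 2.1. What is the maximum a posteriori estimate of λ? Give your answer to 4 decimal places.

The Exponential(rate=λ) likelihood is ∝ λ^n e^(−λΣtᵢ). Here n = 6 and Σtᵢ = 2.8 + 0.7 + 2.9 + 6.2 + 4.8 + 2.1 = 19.5.
Posterior ∝ λ^2e^(−2λ) · λ^6e^(−19.5λ) = λ^8e^(−21.5λ), i.e. Gamma(9, 21.5).
Mode = (a−1)/b = 8/21.5 ≈ 0.3721.

λ̂_MAP = 0.3721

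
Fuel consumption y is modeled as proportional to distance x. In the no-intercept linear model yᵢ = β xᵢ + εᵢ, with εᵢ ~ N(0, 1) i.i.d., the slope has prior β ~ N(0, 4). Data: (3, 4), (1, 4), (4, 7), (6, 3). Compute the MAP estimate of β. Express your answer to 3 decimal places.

β̂_MAP = 0.996

log p(β | y) = −Σ(yᵢ − βxᵢ)²/(2·1) − β²/(2·4) + const.
Setting the derivative to zero: Σxᵢ(yᵢ − βxᵢ)/1 − β/4 = 0, so β = Σxᵢyᵢ / (Σxᵢ² + σ²/τ²).
Σxᵢyᵢ = 3·4 + 1·4 + 4·7 + 6·3 = 62; Σxᵢ² = 62; σ²/τ² = 0.25.
β̂_MAP = 62 / (62 + 0.25) = 62/62.25 ≈ 0.996.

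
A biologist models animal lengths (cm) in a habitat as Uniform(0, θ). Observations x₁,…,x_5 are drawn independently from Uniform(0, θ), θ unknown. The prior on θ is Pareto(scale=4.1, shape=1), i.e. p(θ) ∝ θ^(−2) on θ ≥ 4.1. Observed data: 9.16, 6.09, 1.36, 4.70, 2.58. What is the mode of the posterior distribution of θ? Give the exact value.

θ̂_MAP = 9.16

The Uniform(0, θ) likelihood is θ^(−n) for θ ≥ max(xᵢ), zero otherwise. Here max(xᵢ) = 9.16.
Posterior ∝ θ^(−2) · θ^(−5) = θ^(−7) on θ ≥ max(4.1, 9.16) = 9.16.
This density is strictly decreasing in θ, so the posterior mode lies at the lower boundary of the support.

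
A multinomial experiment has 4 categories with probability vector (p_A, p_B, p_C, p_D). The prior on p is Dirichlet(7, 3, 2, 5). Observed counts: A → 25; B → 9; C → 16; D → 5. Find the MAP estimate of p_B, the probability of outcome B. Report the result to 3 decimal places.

The posterior is Dirichlet(αᵢ + nᵢ) = Dirichlet(32, 12, 18, 10).
For a Dirichlet(a₁,…,a_K) with all aᵢ > 1, the mode has j-th component (aⱼ − 1)/(Σaᵢ − K).
Here Σaᵢ = 72 and K = 4, so p_B = (12 − 1)/(72 − 4) = 11/68 ≈ 0.162.

MAP estimate of p_B = 0.162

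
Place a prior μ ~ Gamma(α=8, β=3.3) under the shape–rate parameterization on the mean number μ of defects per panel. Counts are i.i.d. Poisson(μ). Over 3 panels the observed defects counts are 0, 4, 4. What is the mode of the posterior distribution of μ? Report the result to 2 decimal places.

μ̂_MAP = 2.38

Σxᵢ = 0+4+4 = 8, with n = 3.
Posterior ∝ μ^7e^(−3.3μ) · μ^8e^(−3μ) = μ^15e^(−6.3μ), i.e. Gamma(shape=16, rate=6.3).
The mode of a Gamma(a, b) with a ≥ 1 (shape–rate) is (a−1)/b = 15/6.3 ≈ 2.38.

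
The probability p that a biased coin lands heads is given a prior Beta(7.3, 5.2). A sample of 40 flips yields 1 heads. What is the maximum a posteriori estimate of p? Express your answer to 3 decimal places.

p̂_MAP = 0.145

Prior: Beta(7.3, 5.2).
Data: 1 success in 40 trials. The binomial likelihood contributes p(1−p)^39, so the posterior is Beta(7.3+1, 5.2+39) = Beta(8.3, 44.2).
For Beta(a, b) with a, b > 1 the mode is (a−1)/(a+b−2) = 7.3/50.5 ≈ 0.145.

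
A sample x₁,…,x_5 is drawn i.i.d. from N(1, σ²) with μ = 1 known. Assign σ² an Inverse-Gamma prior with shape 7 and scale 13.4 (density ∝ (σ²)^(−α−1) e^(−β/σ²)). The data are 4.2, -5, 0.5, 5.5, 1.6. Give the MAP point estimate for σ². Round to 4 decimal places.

Sum of squared deviations about the known mean: SS = (4.2−1)² + (-5−1)² + (0.5−1)² + (5.5−1)² + (1.6−1)² = 67.1.
The Normal likelihood contributes (σ²)^(−n/2) exp(−SS/(2σ²)), so the posterior is Inverse-Gamma(α + n/2, β + SS/2) = Inverse-Gamma(9.5, 46.95).
The mode of Inverse-Gamma(a, b) is b/(a+1) = 46.95/10.5 ≈ 4.4714.

σ̂²_MAP = 4.4714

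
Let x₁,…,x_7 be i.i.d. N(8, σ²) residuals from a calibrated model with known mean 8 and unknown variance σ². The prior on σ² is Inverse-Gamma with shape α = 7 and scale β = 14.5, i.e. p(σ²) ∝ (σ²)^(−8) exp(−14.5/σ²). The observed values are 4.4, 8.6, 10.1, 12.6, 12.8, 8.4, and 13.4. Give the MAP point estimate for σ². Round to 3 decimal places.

Sum of squared deviations about the known mean: SS = (4.4−8)² + (8.6−8)² + (10.1−8)² + (12.6−8)² + (12.8−8)² + (8.4−8)² + (13.4−8)² = 91.25.
The Normal likelihood contributes (σ²)^(−n/2) exp(−SS/(2σ²)), so the posterior is Inverse-Gamma(α + n/2, β + SS/2) = Inverse-Gamma(10.5, 60.125).
The mode of Inverse-Gamma(a, b) is b/(a+1) = 60.125/11.5 ≈ 5.228.

σ̂²_MAP = 5.228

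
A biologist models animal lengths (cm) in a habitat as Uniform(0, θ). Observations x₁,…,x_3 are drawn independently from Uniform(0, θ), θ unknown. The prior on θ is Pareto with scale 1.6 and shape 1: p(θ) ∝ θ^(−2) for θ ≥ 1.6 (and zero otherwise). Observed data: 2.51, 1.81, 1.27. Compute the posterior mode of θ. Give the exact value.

The Uniform(0, θ) likelihood is θ^(−n) for θ ≥ max(xᵢ), zero otherwise. Here max(xᵢ) = 2.51.
Posterior ∝ θ^(−2) · θ^(−3) = θ^(−5) on θ ≥ max(1.6, 2.51) = 2.51.
This density is strictly decreasing in θ, so the posterior mode lies at the lower boundary of the support.

θ̂_MAP = 2.51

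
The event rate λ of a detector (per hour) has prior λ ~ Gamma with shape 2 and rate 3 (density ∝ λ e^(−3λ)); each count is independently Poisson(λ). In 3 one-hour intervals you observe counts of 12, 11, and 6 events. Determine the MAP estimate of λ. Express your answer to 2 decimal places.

Σxᵢ = 12+11+6 = 29, with n = 3.
Posterior ∝ λe^(−3λ) · λ^29e^(−3λ) = λ^30e^(−6λ), i.e. Gamma(shape=31, rate=6).
The mode of a Gamma(a, b) with a ≥ 1 (shape–rate) is (a−1)/b = 30/6 ≈ 5.00.

λ̂_MAP = 5.00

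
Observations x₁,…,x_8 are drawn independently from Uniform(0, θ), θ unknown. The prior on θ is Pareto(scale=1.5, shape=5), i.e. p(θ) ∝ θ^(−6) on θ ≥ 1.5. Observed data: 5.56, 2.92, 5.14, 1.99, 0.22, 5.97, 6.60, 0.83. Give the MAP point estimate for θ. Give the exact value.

θ̂_MAP = 6.60

The Uniform(0, θ) likelihood is θ^(−n) for θ ≥ max(xᵢ), zero otherwise. Here max(xᵢ) = 6.60.
Posterior ∝ θ^(−6) · θ^(−8) = θ^(−14) on θ ≥ max(1.5, 6.60) = 6.60.
This density is strictly decreasing in θ, so the posterior mode lies at the lower boundary of the support.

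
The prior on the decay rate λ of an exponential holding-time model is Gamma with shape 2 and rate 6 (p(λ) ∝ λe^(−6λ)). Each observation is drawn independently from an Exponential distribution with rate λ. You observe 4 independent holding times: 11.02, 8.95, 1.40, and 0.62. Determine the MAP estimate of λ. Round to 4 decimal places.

The Exponential(rate=λ) likelihood is ∝ λ^n e^(−λΣtᵢ). Here n = 4 and Σtᵢ = 11.02 + 8.95 + 1.40 + 0.62 = 21.99.
Posterior ∝ λe^(−6λ) · λ^4e^(−21.99λ) = λ^5e^(−27.99λ), i.e. Gamma(6, 27.99).
Mode = (a−1)/b = 5/27.99 ≈ 0.1786.

λ̂_MAP = 0.1786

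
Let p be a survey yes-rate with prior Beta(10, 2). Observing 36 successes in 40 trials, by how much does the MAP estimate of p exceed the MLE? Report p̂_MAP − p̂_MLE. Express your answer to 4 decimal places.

MAP − MLE = 0.0000

Posterior is Beta(46, 6); MAP = (46−1)/(52−2) = 45/50 ≈ 0.90000.
MLE ignores the prior: p̂_MLE = k/n = 36/40 ≈ 0.90000.
Difference = 45/50 − 36/40 = 0 ≈ 0.0000.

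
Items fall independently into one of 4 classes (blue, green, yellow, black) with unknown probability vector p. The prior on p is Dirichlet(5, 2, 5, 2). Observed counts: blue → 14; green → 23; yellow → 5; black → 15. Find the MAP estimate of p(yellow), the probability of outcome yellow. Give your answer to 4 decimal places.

MAP estimate of p(yellow) = 0.1343

The posterior is Dirichlet(αᵢ + nᵢ) = Dirichlet(19, 25, 10, 17).
For a Dirichlet(a₁,…,a_K) with all aᵢ > 1, the mode has j-th component (aⱼ − 1)/(Σaᵢ − K).
Here Σaᵢ = 71 and K = 4, so p(yellow) = (10 − 1)/(71 − 4) = 9/67 ≈ 0.1343.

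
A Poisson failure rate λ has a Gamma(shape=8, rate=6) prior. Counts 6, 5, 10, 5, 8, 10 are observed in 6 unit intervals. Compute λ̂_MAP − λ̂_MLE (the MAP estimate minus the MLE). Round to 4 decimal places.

MAP − MLE = -3.0833

Σxᵢ = 44. Posterior is Gamma(52, 12); MAP = (52−1)/12 = 51/12 ≈ 4.25000.
MLE = x̄ = 44/6 ≈ 7.33333.
Difference = 51/12 − 44/6 = -37/12 ≈ -3.0833.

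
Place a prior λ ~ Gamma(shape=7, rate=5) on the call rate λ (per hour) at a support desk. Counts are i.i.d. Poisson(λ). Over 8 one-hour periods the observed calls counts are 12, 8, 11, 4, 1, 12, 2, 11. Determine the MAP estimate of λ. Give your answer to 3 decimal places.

Σxᵢ = 12+8+11+4+1+12+2+11 = 61, with n = 8.
Posterior ∝ λ^6e^(−5λ) · λ^61e^(−8λ) = λ^67e^(−13λ), i.e. Gamma(shape=68, rate=13).
The mode of a Gamma(a, b) with a ≥ 1 (shape–rate) is (a−1)/b = 67/13 ≈ 5.154.

λ̂_MAP = 5.154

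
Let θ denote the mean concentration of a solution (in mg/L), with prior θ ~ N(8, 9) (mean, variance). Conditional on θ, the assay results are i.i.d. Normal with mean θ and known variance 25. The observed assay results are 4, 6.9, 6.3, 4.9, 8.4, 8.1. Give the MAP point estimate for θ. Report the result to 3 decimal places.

n = 6; x̄ = (4 + 6.9 + 6.3 + 4.9 + 8.4 + 8.1)/6 = 38.6/6 = 193/30 ≈ 6.4333.
For a Normal prior and Normal likelihood with known variance, the posterior is Normal; its mode equals its mean, the precision-weighted average.
Prior precision 1/σ₀² = 1/9; data precision n/σ² = 6/25 = 0.24.
θ̂ = ((1/9)·8 + 0.24·(193/30)) / (1/9 + 0.24) = (2737/1125)/(79/225) = 2737/395 ≈ 6.929.

θ̂_MAP = 6.929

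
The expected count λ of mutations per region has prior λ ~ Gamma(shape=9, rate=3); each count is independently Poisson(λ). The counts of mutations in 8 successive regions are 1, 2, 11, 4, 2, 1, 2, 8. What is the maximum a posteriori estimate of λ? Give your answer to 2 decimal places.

Σxᵢ = 1+2+11+4+2+1+2+8 = 31, with n = 8.
Posterior ∝ λ^8e^(−3λ) · λ^31e^(−8λ) = λ^39e^(−11λ), i.e. Gamma(shape=40, rate=11).
The mode of a Gamma(a, b) with a ≥ 1 (shape–rate) is (a−1)/b = 39/11 ≈ 3.55.

λ̂_MAP = 3.55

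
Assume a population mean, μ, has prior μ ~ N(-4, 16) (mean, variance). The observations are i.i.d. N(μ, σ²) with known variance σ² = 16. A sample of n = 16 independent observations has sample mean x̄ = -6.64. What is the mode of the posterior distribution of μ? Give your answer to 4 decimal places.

μ̂_MAP = -6.4847

n = 16, x̄ = -6.64.
For a Normal prior and Normal likelihood with known variance, the posterior is Normal; its mode equals its mean, the precision-weighted average.
Prior precision 1/σ₀² = 1/16 = 0.0625; data precision n/σ² = 16/16 = 1.
μ̂ = (0.0625·(-4) + 1·(-6.64)) / (0.0625 + 1) = (-6.89)/1.0625 = -2756/425 ≈ -6.4847.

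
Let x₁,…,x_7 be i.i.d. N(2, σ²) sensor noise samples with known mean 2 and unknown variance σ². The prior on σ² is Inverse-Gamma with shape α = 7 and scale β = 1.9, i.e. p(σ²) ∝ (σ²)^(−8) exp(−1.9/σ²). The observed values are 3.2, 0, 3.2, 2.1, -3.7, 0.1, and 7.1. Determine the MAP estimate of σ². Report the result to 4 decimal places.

σ̂²_MAP = 3.1652

Sum of squared deviations about the known mean: SS = (3.2−2)² + (0−2)² + (3.2−2)² + (2.1−2)² + (-3.7−2)² + (0.1−2)² + (7.1−2)² = 69.
The Normal likelihood contributes (σ²)^(−n/2) exp(−SS/(2σ²)), so the posterior is Inverse-Gamma(α + n/2, β + SS/2) = Inverse-Gamma(10.5, 36.4).
The mode of Inverse-Gamma(a, b) is b/(a+1) = 36.4/11.5 ≈ 3.1652.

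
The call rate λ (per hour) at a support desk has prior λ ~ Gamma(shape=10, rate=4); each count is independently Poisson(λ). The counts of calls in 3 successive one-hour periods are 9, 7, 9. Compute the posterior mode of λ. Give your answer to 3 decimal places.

λ̂_MAP = 4.857

Σxᵢ = 9+7+9 = 25, with n = 3.
Posterior ∝ λ^9e^(−4λ) · λ^25e^(−3λ) = λ^34e^(−7λ), i.e. Gamma(shape=35, rate=7).
The mode of a Gamma(a, b) with a ≥ 1 (shape–rate) is (a−1)/b = 34/7 ≈ 4.857.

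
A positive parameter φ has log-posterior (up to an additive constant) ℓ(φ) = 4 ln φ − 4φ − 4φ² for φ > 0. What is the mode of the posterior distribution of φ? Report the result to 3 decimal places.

φ̂_MAP = 0.500

ℓ'(φ) = 4/φ − 4 − 8φ. Setting this to zero and multiplying by φ: 8φ² + 4φ − 4 = 0.
φ = (−4 + √(4² + 4·8·4)) / (2·8) = (−4 + √144) / 16 = (−4 + 12)/16 = 1/2.
ℓ''(φ) = −4/φ² − 8 < 0, confirming a maximum.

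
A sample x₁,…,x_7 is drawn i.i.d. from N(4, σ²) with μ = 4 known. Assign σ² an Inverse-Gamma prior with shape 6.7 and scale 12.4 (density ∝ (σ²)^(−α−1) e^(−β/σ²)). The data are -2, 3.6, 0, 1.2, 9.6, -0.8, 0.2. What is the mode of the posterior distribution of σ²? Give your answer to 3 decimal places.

σ̂²_MAP = 6.859

Sum of squared deviations about the known mean: SS = (-2−4)² + (3.6−4)² + (0−4)² + (1.2−4)² + (9.6−4)² + (-0.8−4)² + (0.2−4)² = 128.84.
The Normal likelihood contributes (σ²)^(−n/2) exp(−SS/(2σ²)), so the posterior is Inverse-Gamma(α + n/2, β + SS/2) = Inverse-Gamma(10.2, 76.82).
The mode of Inverse-Gamma(a, b) is b/(a+1) = 76.82/11.2 ≈ 6.859.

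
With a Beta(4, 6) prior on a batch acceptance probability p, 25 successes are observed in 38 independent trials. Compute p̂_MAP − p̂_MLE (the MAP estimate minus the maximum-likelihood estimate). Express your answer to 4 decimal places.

Posterior is Beta(29, 19); MAP = (29−1)/(48−2) = 28/46 ≈ 0.60870.
MLE ignores the prior: p̂_MLE = k/n = 25/38 ≈ 0.65789.
Difference = 28/46 − 25/38 = -43/874 ≈ -0.0492.

MAP − MLE = -0.0492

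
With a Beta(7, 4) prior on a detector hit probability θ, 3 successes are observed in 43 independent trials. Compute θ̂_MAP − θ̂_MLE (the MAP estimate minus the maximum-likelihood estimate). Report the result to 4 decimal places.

MAP − MLE = 0.1033

Posterior is Beta(10, 44); MAP = (10−1)/(54−2) = 9/52 ≈ 0.17308.
MLE ignores the prior: θ̂_MLE = k/n = 3/43 ≈ 0.06977.
Difference = 9/52 − 3/43 = 231/2236 ≈ 0.1033.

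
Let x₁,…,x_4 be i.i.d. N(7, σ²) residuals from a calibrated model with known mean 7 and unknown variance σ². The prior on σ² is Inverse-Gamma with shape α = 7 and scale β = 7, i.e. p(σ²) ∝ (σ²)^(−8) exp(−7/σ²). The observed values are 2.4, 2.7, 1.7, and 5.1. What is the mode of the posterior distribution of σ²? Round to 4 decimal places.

σ̂²_MAP = 4.2675

Sum of squared deviations about the known mean: SS = (2.4−7)² + (2.7−7)² + (1.7−7)² + (5.1−7)² = 71.35.
The Normal likelihood contributes (σ²)^(−n/2) exp(−SS/(2σ²)), so the posterior is Inverse-Gamma(α + n/2, β + SS/2) = Inverse-Gamma(9, 42.675).
The mode of Inverse-Gamma(a, b) is b/(a+1) = 42.675/10 ≈ 4.2675.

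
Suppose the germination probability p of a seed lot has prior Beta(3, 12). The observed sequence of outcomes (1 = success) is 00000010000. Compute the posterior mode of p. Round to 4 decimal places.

Prior: Beta(3, 12).
Data: 1 success in 11 trials (from the sequence). The binomial likelihood contributes p(1−p)^10, so the posterior is Beta(3+1, 12+10) = Beta(4, 22).
For Beta(a, b) with a, b > 1 the mode is (a−1)/(a+b−2) = 3/24 ≈ 0.1250.

p̂_MAP = 0.1250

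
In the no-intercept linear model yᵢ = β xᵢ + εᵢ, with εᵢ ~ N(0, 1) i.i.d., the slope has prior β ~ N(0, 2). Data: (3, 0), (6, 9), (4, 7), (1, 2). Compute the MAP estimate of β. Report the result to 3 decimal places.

β̂_MAP = 1.344

log p(β | y) = −Σ(yᵢ − βxᵢ)²/(2·1) − β²/(2·2) + const.
Setting the derivative to zero: Σxᵢ(yᵢ − βxᵢ)/1 − β/2 = 0, so β = Σxᵢyᵢ / (Σxᵢ² + σ²/τ²).
Σxᵢyᵢ = 3·0 + 6·9 + 4·7 + 1·2 = 84; Σxᵢ² = 62; σ²/τ² = 0.5.
β̂_MAP = 84 / (62 + 0.5) = 84/62.5 ≈ 1.344.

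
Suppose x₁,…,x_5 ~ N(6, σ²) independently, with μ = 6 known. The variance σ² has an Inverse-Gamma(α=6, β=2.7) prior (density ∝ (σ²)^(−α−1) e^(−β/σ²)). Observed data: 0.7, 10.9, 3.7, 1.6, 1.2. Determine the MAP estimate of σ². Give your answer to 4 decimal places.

σ̂²_MAP = 5.5363

Sum of squared deviations about the known mean: SS = (0.7−6)² + (10.9−6)² + (3.7−6)² + (1.6−6)² + (1.2−6)² = 99.79.
The Normal likelihood contributes (σ²)^(−n/2) exp(−SS/(2σ²)), so the posterior is Inverse-Gamma(α + n/2, β + SS/2) = Inverse-Gamma(8.5, 52.595).
The mode of Inverse-Gamma(a, b) is b/(a+1) = 52.595/9.5 ≈ 5.5363.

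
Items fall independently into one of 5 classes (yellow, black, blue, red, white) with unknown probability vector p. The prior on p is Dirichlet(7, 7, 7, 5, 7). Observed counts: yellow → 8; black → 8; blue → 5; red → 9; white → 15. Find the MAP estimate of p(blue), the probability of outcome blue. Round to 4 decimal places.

MAP estimate of p(blue) = 0.1507

The posterior is Dirichlet(αᵢ + nᵢ) = Dirichlet(15, 15, 12, 14, 22).
For a Dirichlet(a₁,…,a_K) with all aᵢ > 1, the mode has j-th component (aⱼ − 1)/(Σaᵢ − K).
Here Σaᵢ = 78 and K = 5, so p(blue) = (12 − 1)/(78 − 5) = 11/73 ≈ 0.1507.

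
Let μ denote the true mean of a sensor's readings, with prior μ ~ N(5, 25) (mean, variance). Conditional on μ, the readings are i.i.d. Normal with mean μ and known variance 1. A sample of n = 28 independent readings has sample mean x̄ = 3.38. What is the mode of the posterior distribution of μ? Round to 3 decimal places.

n = 28, x̄ = 3.38.
For a Normal prior and Normal likelihood with known variance, the posterior is Normal; its mode equals its mean, the precision-weighted average.
Prior precision 1/σ₀² = 1/25 = 0.04; data precision n/σ² = 28/1 = 28.
μ̂ = (0.04·5 + 28·3.38) / (0.04 + 28) = 94.84/28.04 = 2371/701 ≈ 3.382.

μ̂_MAP = 3.382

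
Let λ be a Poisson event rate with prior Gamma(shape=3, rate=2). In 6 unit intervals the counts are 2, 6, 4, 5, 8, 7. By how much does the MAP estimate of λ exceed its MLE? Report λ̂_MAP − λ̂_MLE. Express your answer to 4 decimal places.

MAP − MLE = -1.0833

Σxᵢ = 32. Posterior is Gamma(35, 8); MAP = (35−1)/8 = 34/8 ≈ 4.25000.
MLE = x̄ = 32/6 ≈ 5.33333.
Difference = 34/8 − 32/6 = -13/12 ≈ -1.0833.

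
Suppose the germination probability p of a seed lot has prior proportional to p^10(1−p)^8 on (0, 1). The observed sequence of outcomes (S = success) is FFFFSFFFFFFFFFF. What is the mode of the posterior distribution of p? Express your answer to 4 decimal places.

p̂_MAP = 0.3333

The prior density ∝ p^10(1−p)^8 is the kernel of Beta(11, 9).
Data: 1 success in 15 trials (from the sequence). The binomial likelihood contributes p(1−p)^14, so the posterior is Beta(11+1, 9+14) = Beta(12, 23).
For Beta(a, b) with a, b > 1 the mode is (a−1)/(a+b−2) = 11/33 ≈ 0.3333.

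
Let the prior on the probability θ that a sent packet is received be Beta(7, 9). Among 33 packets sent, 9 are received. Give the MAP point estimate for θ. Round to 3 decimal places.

θ̂_MAP = 0.319

Prior: Beta(7, 9).
Data: 9 successes in 33 trials. The binomial likelihood contributes θ^9(1−θ)^24, so the posterior is Beta(7+9, 9+24) = Beta(16, 33).
For Beta(a, b) with a, b > 1 the mode is (a−1)/(a+b−2) = 15/47 ≈ 0.319.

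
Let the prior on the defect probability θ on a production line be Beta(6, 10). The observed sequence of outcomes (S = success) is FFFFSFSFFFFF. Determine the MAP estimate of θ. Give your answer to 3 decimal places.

Prior: Beta(6, 10).
Data: 2 successes in 12 trials (from the sequence). The binomial likelihood contributes θ^2(1−θ)^10, so the posterior is Beta(6+2, 10+10) = Beta(8, 20).
For Beta(a, b) with a, b > 1 the mode is (a−1)/(a+b−2) = 7/26 ≈ 0.269.

θ̂_MAP = 0.269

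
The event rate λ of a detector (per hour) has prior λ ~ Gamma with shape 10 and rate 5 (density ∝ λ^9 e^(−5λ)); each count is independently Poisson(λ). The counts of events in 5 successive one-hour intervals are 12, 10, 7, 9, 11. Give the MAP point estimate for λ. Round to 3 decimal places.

Σxᵢ = 12+10+7+9+11 = 49, with n = 5.
Posterior ∝ λ^9e^(−5λ) · λ^49e^(−5λ) = λ^58e^(−10λ), i.e. Gamma(shape=59, rate=10).
The mode of a Gamma(a, b) with a ≥ 1 (shape–rate) is (a−1)/b = 58/10 ≈ 5.800.

λ̂_MAP = 5.800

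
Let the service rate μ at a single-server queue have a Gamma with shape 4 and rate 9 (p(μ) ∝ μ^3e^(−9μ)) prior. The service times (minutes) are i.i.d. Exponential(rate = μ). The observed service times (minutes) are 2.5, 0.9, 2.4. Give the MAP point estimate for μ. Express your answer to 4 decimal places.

The Exponential(rate=μ) likelihood is ∝ μ^n e^(−μΣtᵢ). Here n = 3 and Σtᵢ = 2.5 + 0.9 + 2.4 = 5.8.
Posterior ∝ μ^3e^(−9μ) · μ^3e^(−5.8μ) = μ^6e^(−14.8μ), i.e. Gamma(7, 14.8).
Mode = (a−1)/b = 6/14.8 ≈ 0.4054.

μ̂_MAP = 0.4054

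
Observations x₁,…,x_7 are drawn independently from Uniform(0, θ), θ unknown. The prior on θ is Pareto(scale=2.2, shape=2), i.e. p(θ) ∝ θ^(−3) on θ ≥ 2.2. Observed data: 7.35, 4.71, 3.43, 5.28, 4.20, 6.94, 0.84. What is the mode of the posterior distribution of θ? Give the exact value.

The Uniform(0, θ) likelihood is θ^(−n) for θ ≥ max(xᵢ), zero otherwise. Here max(xᵢ) = 7.35.
Posterior ∝ θ^(−3) · θ^(−7) = θ^(−10) on θ ≥ max(2.2, 7.35) = 7.35.
This density is strictly decreasing in θ, so the posterior mode lies at the lower boundary of the support.

θ̂_MAP = 7.35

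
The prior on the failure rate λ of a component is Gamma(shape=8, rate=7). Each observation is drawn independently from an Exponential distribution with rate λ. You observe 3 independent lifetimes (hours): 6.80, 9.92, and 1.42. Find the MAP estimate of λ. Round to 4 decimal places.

λ̂_MAP = 0.3978

The Exponential(rate=λ) likelihood is ∝ λ^n e^(−λΣtᵢ). Here n = 3 and Σtᵢ = 6.80 + 9.92 + 1.42 = 18.14.
Posterior ∝ λ^7e^(−7λ) · λ^3e^(−18.14λ) = λ^10e^(−25.14λ), i.e. Gamma(11, 25.14).
Mode = (a−1)/b = 10/25.14 ≈ 0.3978.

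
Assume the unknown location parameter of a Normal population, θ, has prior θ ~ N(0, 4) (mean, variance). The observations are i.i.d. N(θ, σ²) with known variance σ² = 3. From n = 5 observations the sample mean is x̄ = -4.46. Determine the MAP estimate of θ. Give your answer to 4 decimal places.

θ̂_MAP = -3.8783

n = 5, x̄ = -4.46.
For a Normal prior and Normal likelihood with known variance, the posterior is Normal; its mode equals its mean, the precision-weighted average.
Prior precision 1/σ₀² = 1/4 = 0.25; data precision n/σ² = 5/3.
θ̂ = (0.25·0 + (5/3)·(-4.46)) / (0.25 + 5/3) = (-223/30)/(23/12) = -446/115 ≈ -3.8783.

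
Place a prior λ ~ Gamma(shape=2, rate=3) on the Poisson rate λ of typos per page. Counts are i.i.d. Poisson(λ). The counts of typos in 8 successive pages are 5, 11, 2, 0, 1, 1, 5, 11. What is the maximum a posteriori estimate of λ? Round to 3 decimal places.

Σxᵢ = 5+11+2+0+1+1+5+11 = 36, with n = 8.
Posterior ∝ λe^(−3λ) · λ^36e^(−8λ) = λ^37e^(−11λ), i.e. Gamma(shape=38, rate=11).
The mode of a Gamma(a, b) with a ≥ 1 (shape–rate) is (a−1)/b = 37/11 ≈ 3.364.

λ̂_MAP = 3.364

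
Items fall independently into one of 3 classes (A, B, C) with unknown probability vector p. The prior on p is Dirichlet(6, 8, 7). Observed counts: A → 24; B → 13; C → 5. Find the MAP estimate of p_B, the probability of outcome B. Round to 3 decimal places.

MAP estimate of p_B = 0.333

The posterior is Dirichlet(αᵢ + nᵢ) = Dirichlet(30, 21, 12).
For a Dirichlet(a₁,…,a_K) with all aᵢ > 1, the mode has j-th component (aⱼ − 1)/(Σaᵢ − K).
Here Σaᵢ = 63 and K = 3, so p_B = (21 − 1)/(63 − 3) = 20/60 ≈ 0.333.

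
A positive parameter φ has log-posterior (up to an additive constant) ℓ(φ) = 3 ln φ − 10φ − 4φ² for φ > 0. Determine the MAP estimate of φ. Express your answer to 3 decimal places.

ℓ'(φ) = 3/φ − 10 − 8φ. Setting this to zero and multiplying by φ: 8φ² + 10φ − 3 = 0.
φ = (−10 + √(10² + 4·8·3)) / (2·8) = (−10 + √196) / 16 = (−10 + 14)/16 = 1/4.
ℓ''(φ) = −3/φ² − 8 < 0, confirming a maximum.

φ̂_MAP = 0.250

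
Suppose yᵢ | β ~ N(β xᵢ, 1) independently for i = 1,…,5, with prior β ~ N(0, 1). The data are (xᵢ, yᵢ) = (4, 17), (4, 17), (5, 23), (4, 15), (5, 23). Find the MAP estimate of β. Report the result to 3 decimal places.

β̂_MAP = 4.303

log p(β | y) = −Σ(yᵢ − βxᵢ)²/(2·1) − β²/(2·1) + const.
Setting the derivative to zero: Σxᵢ(yᵢ − βxᵢ)/1 − β/1 = 0, so β = Σxᵢyᵢ / (Σxᵢ² + σ²/τ²).
Σxᵢyᵢ = 4·17 + 4·17 + 5·23 + 4·15 + 5·23 = 426; Σxᵢ² = 98; σ²/τ² = 1.
β̂_MAP = 426 / (98 + 1) = 426/99 ≈ 4.303.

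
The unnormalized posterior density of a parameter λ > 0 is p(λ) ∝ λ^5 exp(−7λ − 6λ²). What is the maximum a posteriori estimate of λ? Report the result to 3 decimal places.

λ̂_MAP = 0.417

ℓ'(λ) = 5/λ − 7 − 12λ. Setting this to zero and multiplying by λ: 12λ² + 7λ − 5 = 0.
λ = (−7 + √(7² + 4·12·5)) / (2·12) = (−7 + √289) / 24 = (−7 + 17)/24 = 5/12.
ℓ''(λ) = −5/λ² − 12 < 0, confirming a maximum.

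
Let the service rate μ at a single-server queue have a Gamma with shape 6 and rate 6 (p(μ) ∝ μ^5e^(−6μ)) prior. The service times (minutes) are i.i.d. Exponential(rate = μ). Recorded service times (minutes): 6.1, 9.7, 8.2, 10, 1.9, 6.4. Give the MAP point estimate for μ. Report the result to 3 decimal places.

μ̂_MAP = 0.228

The Exponential(rate=μ) likelihood is ∝ μ^n e^(−μΣtᵢ). Here n = 6 and Σtᵢ = 6.1 + 9.7 + 8.2 + 10 + 1.9 + 6.4 = 42.3.
Posterior ∝ μ^5e^(−6μ) · μ^6e^(−42.3μ) = μ^11e^(−48.3μ), i.e. Gamma(12, 48.3).
Mode = (a−1)/b = 11/48.3 ≈ 0.228.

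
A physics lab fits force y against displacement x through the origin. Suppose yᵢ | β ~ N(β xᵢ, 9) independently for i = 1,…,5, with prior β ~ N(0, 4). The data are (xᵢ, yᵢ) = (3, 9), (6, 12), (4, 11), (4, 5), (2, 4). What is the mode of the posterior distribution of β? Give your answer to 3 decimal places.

log p(β | y) = −Σ(yᵢ − βxᵢ)²/(2·9) − β²/(2·4) + const.
Setting the derivative to zero: Σxᵢ(yᵢ − βxᵢ)/9 − β/4 = 0, so β = Σxᵢyᵢ / (Σxᵢ² + σ²/τ²).
Σxᵢyᵢ = 3·9 + 6·12 + 4·11 + 4·5 + 2·4 = 171; Σxᵢ² = 81; σ²/τ² = 2.25.
β̂_MAP = 171 / (81 + 2.25) = 171/83.25 ≈ 2.054.

β̂_MAP = 2.054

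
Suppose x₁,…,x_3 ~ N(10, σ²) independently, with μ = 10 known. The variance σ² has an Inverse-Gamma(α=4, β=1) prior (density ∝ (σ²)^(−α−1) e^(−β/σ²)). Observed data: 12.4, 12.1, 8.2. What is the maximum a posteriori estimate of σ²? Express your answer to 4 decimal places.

σ̂²_MAP = 1.1854

Sum of squared deviations about the known mean: SS = (12.4−10)² + (12.1−10)² + (8.2−10)² = 13.41.
The Normal likelihood contributes (σ²)^(−n/2) exp(−SS/(2σ²)), so the posterior is Inverse-Gamma(α + n/2, β + SS/2) = Inverse-Gamma(5.5, 7.705).
The mode of Inverse-Gamma(a, b) is b/(a+1) = 7.705/6.5 ≈ 1.1854.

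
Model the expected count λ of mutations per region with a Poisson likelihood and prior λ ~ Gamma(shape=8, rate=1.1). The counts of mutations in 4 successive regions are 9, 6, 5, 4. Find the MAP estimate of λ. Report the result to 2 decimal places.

Σxᵢ = 9+6+5+4 = 24, with n = 4.
Posterior ∝ λ^7e^(−1.1λ) · λ^24e^(−4λ) = λ^31e^(−5.1λ), i.e. Gamma(shape=32, rate=5.1).
The mode of a Gamma(a, b) with a ≥ 1 (shape–rate) is (a−1)/b = 31/5.1 ≈ 6.08.

λ̂_MAP = 6.08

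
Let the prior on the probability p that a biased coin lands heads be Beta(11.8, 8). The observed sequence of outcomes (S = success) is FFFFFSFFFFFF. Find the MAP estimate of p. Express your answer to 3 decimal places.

p̂_MAP = 0.396

Prior: Beta(11.8, 8).
Data: 1 success in 12 trials (from the sequence). The binomial likelihood contributes p(1−p)^11, so the posterior is Beta(11.8+1, 8+11) = Beta(12.8, 19).
For Beta(a, b) with a, b > 1 the mode is (a−1)/(a+b−2) = 11.8/29.8 ≈ 0.396.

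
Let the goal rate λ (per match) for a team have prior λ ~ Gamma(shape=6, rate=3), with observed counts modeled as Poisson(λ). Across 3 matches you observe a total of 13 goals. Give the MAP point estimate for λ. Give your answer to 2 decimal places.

λ̂_MAP = 3.00

Σxᵢ = 13, n = 3.
Posterior ∝ λ^5e^(−3λ) · λ^13e^(−3λ) = λ^18e^(−6λ), i.e. Gamma(shape=19, rate=6).
The mode of a Gamma(a, b) with a ≥ 1 (shape–rate) is (a−1)/b = 18/6 ≈ 3.00.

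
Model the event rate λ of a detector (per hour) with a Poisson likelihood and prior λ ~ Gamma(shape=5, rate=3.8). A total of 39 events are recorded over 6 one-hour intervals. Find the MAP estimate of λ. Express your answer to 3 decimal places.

λ̂_MAP = 4.388

Σxᵢ = 39, n = 6.
Posterior ∝ λ^4e^(−3.8λ) · λ^39e^(−6λ) = λ^43e^(−9.8λ), i.e. Gamma(shape=44, rate=9.8).
The mode of a Gamma(a, b) with a ≥ 1 (shape–rate) is (a−1)/b = 43/9.8 ≈ 4.388.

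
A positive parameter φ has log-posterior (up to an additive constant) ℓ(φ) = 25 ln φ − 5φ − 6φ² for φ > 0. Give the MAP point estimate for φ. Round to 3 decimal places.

ℓ'(φ) = 25/φ − 5 − 12φ. Setting this to zero and multiplying by φ: 12φ² + 5φ − 25 = 0.
φ = (−5 + √(5² + 4·12·25)) / (2·12) = (−5 + √1225) / 24 = (−5 + 35)/24 = 5/4.
ℓ''(φ) = −25/φ² − 12 < 0, confirming a maximum.

φ̂_MAP = 1.250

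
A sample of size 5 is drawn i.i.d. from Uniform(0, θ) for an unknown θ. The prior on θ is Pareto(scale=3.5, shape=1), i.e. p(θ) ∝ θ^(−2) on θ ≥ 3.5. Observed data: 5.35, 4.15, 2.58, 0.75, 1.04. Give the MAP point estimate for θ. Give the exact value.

The Uniform(0, θ) likelihood is θ^(−n) for θ ≥ max(xᵢ), zero otherwise. Here max(xᵢ) = 5.35.
Posterior ∝ θ^(−2) · θ^(−5) = θ^(−7) on θ ≥ max(3.5, 5.35) = 5.35.
This density is strictly decreasing in θ, so the posterior mode lies at the lower boundary of the support.

θ̂_MAP = 5.35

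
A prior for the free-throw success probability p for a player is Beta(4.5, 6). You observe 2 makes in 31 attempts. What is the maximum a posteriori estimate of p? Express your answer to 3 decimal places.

Prior: Beta(4.5, 6).
Data: 2 successes in 31 trials. The binomial likelihood contributes p^2(1−p)^29, so the posterior is Beta(4.5+2, 6+29) = Beta(6.5, 35).
For Beta(a, b) with a, b > 1 the mode is (a−1)/(a+b−2) = 5.5/39.5 ≈ 0.139.

p̂_MAP = 0.139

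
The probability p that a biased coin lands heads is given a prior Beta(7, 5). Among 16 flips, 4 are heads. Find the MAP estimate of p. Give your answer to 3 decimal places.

Prior: Beta(7, 5).
Data: 4 successes in 16 trials. The binomial likelihood contributes p^4(1−p)^12, so the posterior is Beta(7+4, 5+12) = Beta(11, 17).
For Beta(a, b) with a, b > 1 the mode is (a−1)/(a+b−2) = 10/26 ≈ 0.385.

p̂_MAP = 0.385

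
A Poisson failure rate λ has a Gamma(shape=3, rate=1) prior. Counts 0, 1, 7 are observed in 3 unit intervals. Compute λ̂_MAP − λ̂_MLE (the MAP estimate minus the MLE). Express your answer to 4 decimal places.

Σxᵢ = 8. Posterior is Gamma(11, 4); MAP = (11−1)/4 = 10/4 ≈ 2.50000.
MLE = x̄ = 8/3 ≈ 2.66667.
Difference = 10/4 − 8/3 = -1/6 ≈ -0.1667.

MAP − MLE = -0.1667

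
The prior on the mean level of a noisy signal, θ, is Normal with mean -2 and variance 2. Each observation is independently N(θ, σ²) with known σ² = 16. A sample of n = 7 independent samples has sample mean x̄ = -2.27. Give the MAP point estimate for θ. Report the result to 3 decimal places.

θ̂_MAP = -2.126

n = 7, x̄ = -2.27.
For a Normal prior and Normal likelihood with known variance, the posterior is Normal; its mode equals its mean, the precision-weighted average.
Prior precision 1/σ₀² = 1/2 = 0.5; data precision n/σ² = 7/16 = 0.4375.
θ̂ = (0.5·(-2) + 0.4375·(-2.27)) / (0.5 + 0.4375) = (-1.993125)/0.9375 = -2.126.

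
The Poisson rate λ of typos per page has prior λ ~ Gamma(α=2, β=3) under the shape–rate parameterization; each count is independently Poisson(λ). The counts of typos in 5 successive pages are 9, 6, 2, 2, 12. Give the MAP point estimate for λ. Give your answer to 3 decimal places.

Σxᵢ = 9+6+2+2+12 = 31, with n = 5.
Posterior ∝ λe^(−3λ) · λ^31e^(−5λ) = λ^32e^(−8λ), i.e. Gamma(shape=33, rate=8).
The mode of a Gamma(a, b) with a ≥ 1 (shape–rate) is (a−1)/b = 32/8 ≈ 4.000.

λ̂_MAP = 4.000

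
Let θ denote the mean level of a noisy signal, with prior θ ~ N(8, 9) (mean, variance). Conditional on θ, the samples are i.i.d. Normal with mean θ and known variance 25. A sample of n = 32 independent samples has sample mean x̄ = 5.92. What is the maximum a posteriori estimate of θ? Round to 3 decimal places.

θ̂_MAP = 6.086

n = 32, x̄ = 5.92.
For a Normal prior and Normal likelihood with known variance, the posterior is Normal; its mode equals its mean, the precision-weighted average.
Prior precision 1/σ₀² = 1/9; data precision n/σ² = 32/25 = 1.28.
θ̂ = ((1/9)·8 + 1.28·5.92) / (1/9 + 1.28) = (47624/5625)/(313/225) = 47624/7825 ≈ 6.086.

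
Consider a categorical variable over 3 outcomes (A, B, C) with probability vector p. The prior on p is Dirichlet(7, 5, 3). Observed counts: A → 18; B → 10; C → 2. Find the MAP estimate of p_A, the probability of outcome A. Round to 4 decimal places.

MAP estimate of p_A = 0.5714

The posterior is Dirichlet(αᵢ + nᵢ) = Dirichlet(25, 15, 5).
For a Dirichlet(a₁,…,a_K) with all aᵢ > 1, the mode has j-th component (aⱼ − 1)/(Σaᵢ − K).
Here Σaᵢ = 45 and K = 3, so p_A = (25 − 1)/(45 − 3) = 24/42 ≈ 0.5714.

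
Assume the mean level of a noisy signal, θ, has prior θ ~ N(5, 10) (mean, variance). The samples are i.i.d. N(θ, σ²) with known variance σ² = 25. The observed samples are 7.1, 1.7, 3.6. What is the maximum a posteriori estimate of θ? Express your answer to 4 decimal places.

n = 3; x̄ = (7.1 + 1.7 + 3.6)/3 = 12.4/3 = 62/15 ≈ 4.1333.
For a Normal prior and Normal likelihood with known variance, the posterior is Normal; its mode equals its mean, the precision-weighted average.
Prior precision 1/σ₀² = 1/10 = 0.1; data precision n/σ² = 3/25 = 0.12.
θ̂ = (0.1·5 + 0.12·(62/15)) / (0.1 + 0.12) = 0.996/0.22 = 249/55 ≈ 4.5273.

θ̂_MAP = 4.5273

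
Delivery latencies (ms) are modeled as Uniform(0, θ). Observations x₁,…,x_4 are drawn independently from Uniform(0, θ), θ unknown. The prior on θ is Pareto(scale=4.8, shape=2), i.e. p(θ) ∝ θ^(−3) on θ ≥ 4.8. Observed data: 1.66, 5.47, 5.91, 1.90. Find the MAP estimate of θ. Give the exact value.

θ̂_MAP = 5.91

The Uniform(0, θ) likelihood is θ^(−n) for θ ≥ max(xᵢ), zero otherwise. Here max(xᵢ) = 5.91.
Posterior ∝ θ^(−3) · θ^(−4) = θ^(−7) on θ ≥ max(4.8, 5.91) = 5.91.
This density is strictly decreasing in θ, so the posterior mode lies at the lower boundary of the support.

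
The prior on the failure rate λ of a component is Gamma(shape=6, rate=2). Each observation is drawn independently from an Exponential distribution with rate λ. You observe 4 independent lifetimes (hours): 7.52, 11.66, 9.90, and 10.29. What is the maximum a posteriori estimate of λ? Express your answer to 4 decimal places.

λ̂_MAP = 0.2175

The Exponential(rate=λ) likelihood is ∝ λ^n e^(−λΣtᵢ). Here n = 4 and Σtᵢ = 7.52 + 11.66 + 9.90 + 10.29 = 39.37.
Posterior ∝ λ^5e^(−2λ) · λ^4e^(−39.37λ) = λ^9e^(−41.37λ), i.e. Gamma(10, 41.37).
Mode = (a−1)/b = 9/41.37 ≈ 0.2175.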